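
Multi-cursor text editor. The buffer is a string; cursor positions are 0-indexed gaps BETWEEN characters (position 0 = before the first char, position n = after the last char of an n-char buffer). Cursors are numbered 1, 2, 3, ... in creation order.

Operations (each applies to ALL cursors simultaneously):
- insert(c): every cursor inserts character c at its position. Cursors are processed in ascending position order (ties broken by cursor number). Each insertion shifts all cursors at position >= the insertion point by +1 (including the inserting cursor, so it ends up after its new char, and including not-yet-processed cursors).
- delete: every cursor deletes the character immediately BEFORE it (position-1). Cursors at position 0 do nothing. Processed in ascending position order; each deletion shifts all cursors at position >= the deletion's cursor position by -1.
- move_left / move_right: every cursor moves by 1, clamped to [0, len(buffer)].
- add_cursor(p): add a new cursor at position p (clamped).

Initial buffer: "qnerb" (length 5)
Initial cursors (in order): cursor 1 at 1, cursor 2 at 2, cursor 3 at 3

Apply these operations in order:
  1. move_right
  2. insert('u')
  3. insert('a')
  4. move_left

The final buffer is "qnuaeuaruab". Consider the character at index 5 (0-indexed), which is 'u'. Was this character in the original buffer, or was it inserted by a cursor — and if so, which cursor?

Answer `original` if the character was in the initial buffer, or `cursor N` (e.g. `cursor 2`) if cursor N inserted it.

Answer: cursor 2

Derivation:
After op 1 (move_right): buffer="qnerb" (len 5), cursors c1@2 c2@3 c3@4, authorship .....
After op 2 (insert('u')): buffer="qnueurub" (len 8), cursors c1@3 c2@5 c3@7, authorship ..1.2.3.
After op 3 (insert('a')): buffer="qnuaeuaruab" (len 11), cursors c1@4 c2@7 c3@10, authorship ..11.22.33.
After op 4 (move_left): buffer="qnuaeuaruab" (len 11), cursors c1@3 c2@6 c3@9, authorship ..11.22.33.
Authorship (.=original, N=cursor N): . . 1 1 . 2 2 . 3 3 .
Index 5: author = 2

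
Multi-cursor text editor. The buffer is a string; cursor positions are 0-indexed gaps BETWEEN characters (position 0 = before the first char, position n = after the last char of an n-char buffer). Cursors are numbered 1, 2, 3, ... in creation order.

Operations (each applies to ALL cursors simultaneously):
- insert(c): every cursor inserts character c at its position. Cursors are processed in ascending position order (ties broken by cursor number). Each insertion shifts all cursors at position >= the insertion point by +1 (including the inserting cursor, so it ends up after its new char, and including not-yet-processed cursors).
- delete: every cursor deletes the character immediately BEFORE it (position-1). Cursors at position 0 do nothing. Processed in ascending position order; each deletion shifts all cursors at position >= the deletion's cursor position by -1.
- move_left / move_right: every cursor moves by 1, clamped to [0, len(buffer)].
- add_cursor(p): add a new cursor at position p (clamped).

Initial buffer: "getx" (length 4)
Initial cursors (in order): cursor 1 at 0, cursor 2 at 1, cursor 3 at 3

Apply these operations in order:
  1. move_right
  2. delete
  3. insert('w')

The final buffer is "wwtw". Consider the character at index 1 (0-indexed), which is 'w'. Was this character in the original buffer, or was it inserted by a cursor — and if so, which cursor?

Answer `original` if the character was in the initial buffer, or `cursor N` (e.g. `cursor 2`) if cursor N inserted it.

After op 1 (move_right): buffer="getx" (len 4), cursors c1@1 c2@2 c3@4, authorship ....
After op 2 (delete): buffer="t" (len 1), cursors c1@0 c2@0 c3@1, authorship .
After op 3 (insert('w')): buffer="wwtw" (len 4), cursors c1@2 c2@2 c3@4, authorship 12.3
Authorship (.=original, N=cursor N): 1 2 . 3
Index 1: author = 2

Answer: cursor 2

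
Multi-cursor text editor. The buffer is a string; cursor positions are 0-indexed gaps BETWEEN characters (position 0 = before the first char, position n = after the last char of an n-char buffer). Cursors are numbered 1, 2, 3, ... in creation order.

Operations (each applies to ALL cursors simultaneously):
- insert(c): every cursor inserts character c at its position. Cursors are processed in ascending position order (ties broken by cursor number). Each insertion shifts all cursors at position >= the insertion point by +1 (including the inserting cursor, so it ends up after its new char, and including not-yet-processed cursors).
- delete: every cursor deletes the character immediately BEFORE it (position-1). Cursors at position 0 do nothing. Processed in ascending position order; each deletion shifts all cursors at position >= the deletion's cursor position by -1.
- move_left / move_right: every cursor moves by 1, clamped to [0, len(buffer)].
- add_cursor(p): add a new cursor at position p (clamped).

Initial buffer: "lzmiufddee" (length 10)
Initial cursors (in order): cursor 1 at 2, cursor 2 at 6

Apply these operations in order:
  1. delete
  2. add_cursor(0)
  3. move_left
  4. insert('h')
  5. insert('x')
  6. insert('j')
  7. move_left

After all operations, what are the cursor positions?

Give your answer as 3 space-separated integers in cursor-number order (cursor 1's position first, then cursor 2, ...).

After op 1 (delete): buffer="lmiuddee" (len 8), cursors c1@1 c2@4, authorship ........
After op 2 (add_cursor(0)): buffer="lmiuddee" (len 8), cursors c3@0 c1@1 c2@4, authorship ........
After op 3 (move_left): buffer="lmiuddee" (len 8), cursors c1@0 c3@0 c2@3, authorship ........
After op 4 (insert('h')): buffer="hhlmihuddee" (len 11), cursors c1@2 c3@2 c2@6, authorship 13...2.....
After op 5 (insert('x')): buffer="hhxxlmihxuddee" (len 14), cursors c1@4 c3@4 c2@9, authorship 1313...22.....
After op 6 (insert('j')): buffer="hhxxjjlmihxjuddee" (len 17), cursors c1@6 c3@6 c2@12, authorship 131313...222.....
After op 7 (move_left): buffer="hhxxjjlmihxjuddee" (len 17), cursors c1@5 c3@5 c2@11, authorship 131313...222.....

Answer: 5 11 5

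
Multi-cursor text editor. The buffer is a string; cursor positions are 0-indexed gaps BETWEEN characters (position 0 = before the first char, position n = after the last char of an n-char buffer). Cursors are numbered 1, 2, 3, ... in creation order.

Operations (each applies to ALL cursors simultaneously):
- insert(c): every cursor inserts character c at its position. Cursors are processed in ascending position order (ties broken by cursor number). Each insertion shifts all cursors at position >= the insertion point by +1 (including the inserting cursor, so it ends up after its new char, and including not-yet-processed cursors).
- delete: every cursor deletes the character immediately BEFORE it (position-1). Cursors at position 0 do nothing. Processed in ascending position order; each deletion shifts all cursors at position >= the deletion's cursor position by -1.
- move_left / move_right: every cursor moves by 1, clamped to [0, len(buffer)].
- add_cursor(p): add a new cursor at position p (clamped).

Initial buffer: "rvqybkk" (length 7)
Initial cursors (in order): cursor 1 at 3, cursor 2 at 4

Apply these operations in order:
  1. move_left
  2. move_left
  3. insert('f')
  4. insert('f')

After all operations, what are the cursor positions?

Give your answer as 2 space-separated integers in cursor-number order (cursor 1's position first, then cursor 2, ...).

Answer: 3 6

Derivation:
After op 1 (move_left): buffer="rvqybkk" (len 7), cursors c1@2 c2@3, authorship .......
After op 2 (move_left): buffer="rvqybkk" (len 7), cursors c1@1 c2@2, authorship .......
After op 3 (insert('f')): buffer="rfvfqybkk" (len 9), cursors c1@2 c2@4, authorship .1.2.....
After op 4 (insert('f')): buffer="rffvffqybkk" (len 11), cursors c1@3 c2@6, authorship .11.22.....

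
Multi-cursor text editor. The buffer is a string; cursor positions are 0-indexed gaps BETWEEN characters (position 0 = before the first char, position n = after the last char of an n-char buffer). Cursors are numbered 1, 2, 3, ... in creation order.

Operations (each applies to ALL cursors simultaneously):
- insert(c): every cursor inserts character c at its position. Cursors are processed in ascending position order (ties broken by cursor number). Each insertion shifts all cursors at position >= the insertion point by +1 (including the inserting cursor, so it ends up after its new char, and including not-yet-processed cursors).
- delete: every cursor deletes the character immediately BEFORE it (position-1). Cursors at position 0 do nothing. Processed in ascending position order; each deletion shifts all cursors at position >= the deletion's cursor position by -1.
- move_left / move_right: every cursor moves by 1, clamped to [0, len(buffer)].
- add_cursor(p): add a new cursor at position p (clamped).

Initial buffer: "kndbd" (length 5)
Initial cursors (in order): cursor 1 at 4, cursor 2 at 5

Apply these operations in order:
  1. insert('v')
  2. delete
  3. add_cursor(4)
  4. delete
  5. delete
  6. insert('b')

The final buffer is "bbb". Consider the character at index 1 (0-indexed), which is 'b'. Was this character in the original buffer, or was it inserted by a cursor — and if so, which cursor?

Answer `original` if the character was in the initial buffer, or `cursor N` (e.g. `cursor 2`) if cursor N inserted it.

After op 1 (insert('v')): buffer="kndbvdv" (len 7), cursors c1@5 c2@7, authorship ....1.2
After op 2 (delete): buffer="kndbd" (len 5), cursors c1@4 c2@5, authorship .....
After op 3 (add_cursor(4)): buffer="kndbd" (len 5), cursors c1@4 c3@4 c2@5, authorship .....
After op 4 (delete): buffer="kn" (len 2), cursors c1@2 c2@2 c3@2, authorship ..
After op 5 (delete): buffer="" (len 0), cursors c1@0 c2@0 c3@0, authorship 
After op 6 (insert('b')): buffer="bbb" (len 3), cursors c1@3 c2@3 c3@3, authorship 123
Authorship (.=original, N=cursor N): 1 2 3
Index 1: author = 2

Answer: cursor 2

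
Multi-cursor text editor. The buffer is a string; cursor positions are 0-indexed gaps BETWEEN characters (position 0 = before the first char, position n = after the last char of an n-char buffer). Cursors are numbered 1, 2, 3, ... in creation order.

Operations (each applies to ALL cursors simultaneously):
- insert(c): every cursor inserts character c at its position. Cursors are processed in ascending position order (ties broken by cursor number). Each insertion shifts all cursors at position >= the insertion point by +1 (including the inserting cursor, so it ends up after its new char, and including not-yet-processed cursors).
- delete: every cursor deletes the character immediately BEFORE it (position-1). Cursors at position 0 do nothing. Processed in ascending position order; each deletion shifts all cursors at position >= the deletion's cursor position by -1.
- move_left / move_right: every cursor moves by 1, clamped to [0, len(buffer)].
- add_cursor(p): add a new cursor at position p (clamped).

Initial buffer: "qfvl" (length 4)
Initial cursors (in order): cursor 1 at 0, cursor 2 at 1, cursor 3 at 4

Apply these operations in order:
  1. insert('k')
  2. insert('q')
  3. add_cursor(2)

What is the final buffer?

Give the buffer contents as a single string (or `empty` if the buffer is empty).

After op 1 (insert('k')): buffer="kqkfvlk" (len 7), cursors c1@1 c2@3 c3@7, authorship 1.2...3
After op 2 (insert('q')): buffer="kqqkqfvlkq" (len 10), cursors c1@2 c2@5 c3@10, authorship 11.22...33
After op 3 (add_cursor(2)): buffer="kqqkqfvlkq" (len 10), cursors c1@2 c4@2 c2@5 c3@10, authorship 11.22...33

Answer: kqqkqfvlkq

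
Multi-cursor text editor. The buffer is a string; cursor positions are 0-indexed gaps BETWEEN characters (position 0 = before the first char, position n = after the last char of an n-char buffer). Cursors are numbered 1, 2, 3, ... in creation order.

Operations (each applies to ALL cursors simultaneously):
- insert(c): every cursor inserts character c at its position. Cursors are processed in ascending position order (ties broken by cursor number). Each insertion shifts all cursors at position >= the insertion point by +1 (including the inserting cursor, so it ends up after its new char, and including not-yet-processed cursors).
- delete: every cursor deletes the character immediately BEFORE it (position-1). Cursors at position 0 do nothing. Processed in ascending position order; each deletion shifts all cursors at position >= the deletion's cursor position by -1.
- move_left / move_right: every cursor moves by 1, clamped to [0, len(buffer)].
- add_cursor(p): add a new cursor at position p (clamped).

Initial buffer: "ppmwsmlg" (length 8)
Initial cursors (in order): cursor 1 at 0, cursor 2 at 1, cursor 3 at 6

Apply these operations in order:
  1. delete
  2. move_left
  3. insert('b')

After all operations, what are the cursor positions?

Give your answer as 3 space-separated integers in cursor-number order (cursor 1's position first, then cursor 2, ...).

After op 1 (delete): buffer="pmwslg" (len 6), cursors c1@0 c2@0 c3@4, authorship ......
After op 2 (move_left): buffer="pmwslg" (len 6), cursors c1@0 c2@0 c3@3, authorship ......
After op 3 (insert('b')): buffer="bbpmwbslg" (len 9), cursors c1@2 c2@2 c3@6, authorship 12...3...

Answer: 2 2 6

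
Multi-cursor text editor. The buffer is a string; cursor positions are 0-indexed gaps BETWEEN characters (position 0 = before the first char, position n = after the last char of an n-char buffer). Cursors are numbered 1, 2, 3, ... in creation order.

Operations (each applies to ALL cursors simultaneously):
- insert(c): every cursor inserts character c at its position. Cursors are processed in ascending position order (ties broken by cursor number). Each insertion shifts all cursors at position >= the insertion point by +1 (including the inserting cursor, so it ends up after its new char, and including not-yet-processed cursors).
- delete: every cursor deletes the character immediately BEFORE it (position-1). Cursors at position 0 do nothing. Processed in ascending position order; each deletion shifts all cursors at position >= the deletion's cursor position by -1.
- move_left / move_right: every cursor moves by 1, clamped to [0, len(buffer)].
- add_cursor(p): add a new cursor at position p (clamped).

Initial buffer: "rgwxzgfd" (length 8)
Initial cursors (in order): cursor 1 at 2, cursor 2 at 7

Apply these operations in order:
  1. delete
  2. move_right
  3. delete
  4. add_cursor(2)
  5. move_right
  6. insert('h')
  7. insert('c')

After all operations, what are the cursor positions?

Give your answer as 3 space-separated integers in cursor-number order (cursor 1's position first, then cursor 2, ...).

After op 1 (delete): buffer="rwxzgd" (len 6), cursors c1@1 c2@5, authorship ......
After op 2 (move_right): buffer="rwxzgd" (len 6), cursors c1@2 c2@6, authorship ......
After op 3 (delete): buffer="rxzg" (len 4), cursors c1@1 c2@4, authorship ....
After op 4 (add_cursor(2)): buffer="rxzg" (len 4), cursors c1@1 c3@2 c2@4, authorship ....
After op 5 (move_right): buffer="rxzg" (len 4), cursors c1@2 c3@3 c2@4, authorship ....
After op 6 (insert('h')): buffer="rxhzhgh" (len 7), cursors c1@3 c3@5 c2@7, authorship ..1.3.2
After op 7 (insert('c')): buffer="rxhczhcghc" (len 10), cursors c1@4 c3@7 c2@10, authorship ..11.33.22

Answer: 4 10 7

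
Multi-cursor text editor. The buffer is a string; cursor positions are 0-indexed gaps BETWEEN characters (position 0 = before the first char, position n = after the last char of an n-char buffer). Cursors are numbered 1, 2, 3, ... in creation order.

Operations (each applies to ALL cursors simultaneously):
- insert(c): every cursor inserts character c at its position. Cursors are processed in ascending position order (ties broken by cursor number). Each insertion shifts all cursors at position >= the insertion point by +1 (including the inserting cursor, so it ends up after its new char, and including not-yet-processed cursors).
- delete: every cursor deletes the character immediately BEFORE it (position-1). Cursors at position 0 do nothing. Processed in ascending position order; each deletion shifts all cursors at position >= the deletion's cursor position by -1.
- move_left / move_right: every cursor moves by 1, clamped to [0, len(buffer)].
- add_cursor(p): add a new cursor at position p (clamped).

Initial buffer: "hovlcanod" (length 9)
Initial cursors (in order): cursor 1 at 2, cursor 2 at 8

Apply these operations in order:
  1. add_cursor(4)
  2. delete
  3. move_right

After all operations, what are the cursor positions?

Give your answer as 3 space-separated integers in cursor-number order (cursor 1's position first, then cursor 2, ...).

After op 1 (add_cursor(4)): buffer="hovlcanod" (len 9), cursors c1@2 c3@4 c2@8, authorship .........
After op 2 (delete): buffer="hvcand" (len 6), cursors c1@1 c3@2 c2@5, authorship ......
After op 3 (move_right): buffer="hvcand" (len 6), cursors c1@2 c3@3 c2@6, authorship ......

Answer: 2 6 3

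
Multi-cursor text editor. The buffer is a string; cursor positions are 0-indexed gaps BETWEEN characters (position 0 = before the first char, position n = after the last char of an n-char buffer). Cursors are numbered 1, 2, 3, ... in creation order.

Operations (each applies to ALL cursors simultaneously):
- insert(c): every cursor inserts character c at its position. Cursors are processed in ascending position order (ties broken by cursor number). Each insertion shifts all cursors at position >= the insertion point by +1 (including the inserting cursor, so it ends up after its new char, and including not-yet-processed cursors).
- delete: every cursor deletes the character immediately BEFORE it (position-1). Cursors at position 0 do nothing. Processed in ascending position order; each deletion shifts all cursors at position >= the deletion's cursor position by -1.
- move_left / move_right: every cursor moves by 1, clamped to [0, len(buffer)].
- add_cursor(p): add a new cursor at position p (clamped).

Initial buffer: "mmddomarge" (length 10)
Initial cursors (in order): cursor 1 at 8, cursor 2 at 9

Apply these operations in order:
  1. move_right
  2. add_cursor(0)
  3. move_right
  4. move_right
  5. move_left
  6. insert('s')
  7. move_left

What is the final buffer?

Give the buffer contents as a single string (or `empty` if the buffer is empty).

After op 1 (move_right): buffer="mmddomarge" (len 10), cursors c1@9 c2@10, authorship ..........
After op 2 (add_cursor(0)): buffer="mmddomarge" (len 10), cursors c3@0 c1@9 c2@10, authorship ..........
After op 3 (move_right): buffer="mmddomarge" (len 10), cursors c3@1 c1@10 c2@10, authorship ..........
After op 4 (move_right): buffer="mmddomarge" (len 10), cursors c3@2 c1@10 c2@10, authorship ..........
After op 5 (move_left): buffer="mmddomarge" (len 10), cursors c3@1 c1@9 c2@9, authorship ..........
After op 6 (insert('s')): buffer="msmddomargsse" (len 13), cursors c3@2 c1@12 c2@12, authorship .3........12.
After op 7 (move_left): buffer="msmddomargsse" (len 13), cursors c3@1 c1@11 c2@11, authorship .3........12.

Answer: msmddomargsse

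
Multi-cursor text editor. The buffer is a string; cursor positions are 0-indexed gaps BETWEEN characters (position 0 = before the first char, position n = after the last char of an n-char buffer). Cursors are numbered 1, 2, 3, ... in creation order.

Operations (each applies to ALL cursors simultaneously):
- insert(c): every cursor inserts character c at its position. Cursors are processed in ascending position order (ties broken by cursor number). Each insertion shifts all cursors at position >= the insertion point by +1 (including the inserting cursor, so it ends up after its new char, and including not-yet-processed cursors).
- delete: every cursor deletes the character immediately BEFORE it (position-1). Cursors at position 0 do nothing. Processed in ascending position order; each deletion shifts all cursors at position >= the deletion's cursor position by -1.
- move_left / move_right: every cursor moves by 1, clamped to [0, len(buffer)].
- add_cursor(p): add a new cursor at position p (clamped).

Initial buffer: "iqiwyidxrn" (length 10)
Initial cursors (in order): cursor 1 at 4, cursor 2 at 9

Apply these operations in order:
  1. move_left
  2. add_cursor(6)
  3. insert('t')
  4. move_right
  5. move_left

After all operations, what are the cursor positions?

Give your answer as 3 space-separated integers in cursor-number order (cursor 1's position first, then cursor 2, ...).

After op 1 (move_left): buffer="iqiwyidxrn" (len 10), cursors c1@3 c2@8, authorship ..........
After op 2 (add_cursor(6)): buffer="iqiwyidxrn" (len 10), cursors c1@3 c3@6 c2@8, authorship ..........
After op 3 (insert('t')): buffer="iqitwyitdxtrn" (len 13), cursors c1@4 c3@8 c2@11, authorship ...1...3..2..
After op 4 (move_right): buffer="iqitwyitdxtrn" (len 13), cursors c1@5 c3@9 c2@12, authorship ...1...3..2..
After op 5 (move_left): buffer="iqitwyitdxtrn" (len 13), cursors c1@4 c3@8 c2@11, authorship ...1...3..2..

Answer: 4 11 8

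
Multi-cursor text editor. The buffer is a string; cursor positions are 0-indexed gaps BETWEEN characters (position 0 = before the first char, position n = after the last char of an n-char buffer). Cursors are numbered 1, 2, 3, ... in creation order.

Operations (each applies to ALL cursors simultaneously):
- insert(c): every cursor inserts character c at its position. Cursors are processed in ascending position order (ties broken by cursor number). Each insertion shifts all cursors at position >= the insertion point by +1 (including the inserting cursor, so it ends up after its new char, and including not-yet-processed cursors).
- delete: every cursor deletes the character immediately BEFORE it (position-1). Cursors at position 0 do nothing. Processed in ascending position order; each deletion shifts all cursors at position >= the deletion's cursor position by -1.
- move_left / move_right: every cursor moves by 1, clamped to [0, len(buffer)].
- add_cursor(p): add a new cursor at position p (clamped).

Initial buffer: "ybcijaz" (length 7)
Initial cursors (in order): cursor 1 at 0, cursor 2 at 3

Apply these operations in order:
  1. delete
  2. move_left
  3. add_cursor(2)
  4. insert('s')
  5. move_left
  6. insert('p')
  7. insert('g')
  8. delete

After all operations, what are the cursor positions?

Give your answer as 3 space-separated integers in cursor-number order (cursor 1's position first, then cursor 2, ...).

After op 1 (delete): buffer="ybijaz" (len 6), cursors c1@0 c2@2, authorship ......
After op 2 (move_left): buffer="ybijaz" (len 6), cursors c1@0 c2@1, authorship ......
After op 3 (add_cursor(2)): buffer="ybijaz" (len 6), cursors c1@0 c2@1 c3@2, authorship ......
After op 4 (insert('s')): buffer="sysbsijaz" (len 9), cursors c1@1 c2@3 c3@5, authorship 1.2.3....
After op 5 (move_left): buffer="sysbsijaz" (len 9), cursors c1@0 c2@2 c3@4, authorship 1.2.3....
After op 6 (insert('p')): buffer="psypsbpsijaz" (len 12), cursors c1@1 c2@4 c3@7, authorship 11.22.33....
After op 7 (insert('g')): buffer="pgsypgsbpgsijaz" (len 15), cursors c1@2 c2@6 c3@10, authorship 111.222.333....
After op 8 (delete): buffer="psypsbpsijaz" (len 12), cursors c1@1 c2@4 c3@7, authorship 11.22.33....

Answer: 1 4 7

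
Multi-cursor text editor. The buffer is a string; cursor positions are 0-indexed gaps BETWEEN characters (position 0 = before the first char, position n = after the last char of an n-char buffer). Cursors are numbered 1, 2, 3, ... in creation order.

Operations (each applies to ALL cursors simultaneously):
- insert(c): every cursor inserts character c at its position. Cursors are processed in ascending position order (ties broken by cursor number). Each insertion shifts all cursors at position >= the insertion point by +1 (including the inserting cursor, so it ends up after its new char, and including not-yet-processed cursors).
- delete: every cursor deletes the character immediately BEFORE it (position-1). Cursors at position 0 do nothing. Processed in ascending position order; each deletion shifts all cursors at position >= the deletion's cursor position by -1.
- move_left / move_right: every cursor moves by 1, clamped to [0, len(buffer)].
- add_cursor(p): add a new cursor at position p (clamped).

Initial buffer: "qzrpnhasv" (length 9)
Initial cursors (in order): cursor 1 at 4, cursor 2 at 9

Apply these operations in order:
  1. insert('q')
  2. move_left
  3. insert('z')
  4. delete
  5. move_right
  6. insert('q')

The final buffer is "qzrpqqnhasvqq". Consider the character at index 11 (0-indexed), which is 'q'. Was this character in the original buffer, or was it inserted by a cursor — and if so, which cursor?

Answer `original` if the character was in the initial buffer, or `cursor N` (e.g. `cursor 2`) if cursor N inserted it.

After op 1 (insert('q')): buffer="qzrpqnhasvq" (len 11), cursors c1@5 c2@11, authorship ....1.....2
After op 2 (move_left): buffer="qzrpqnhasvq" (len 11), cursors c1@4 c2@10, authorship ....1.....2
After op 3 (insert('z')): buffer="qzrpzqnhasvzq" (len 13), cursors c1@5 c2@12, authorship ....11.....22
After op 4 (delete): buffer="qzrpqnhasvq" (len 11), cursors c1@4 c2@10, authorship ....1.....2
After op 5 (move_right): buffer="qzrpqnhasvq" (len 11), cursors c1@5 c2@11, authorship ....1.....2
After op 6 (insert('q')): buffer="qzrpqqnhasvqq" (len 13), cursors c1@6 c2@13, authorship ....11.....22
Authorship (.=original, N=cursor N): . . . . 1 1 . . . . . 2 2
Index 11: author = 2

Answer: cursor 2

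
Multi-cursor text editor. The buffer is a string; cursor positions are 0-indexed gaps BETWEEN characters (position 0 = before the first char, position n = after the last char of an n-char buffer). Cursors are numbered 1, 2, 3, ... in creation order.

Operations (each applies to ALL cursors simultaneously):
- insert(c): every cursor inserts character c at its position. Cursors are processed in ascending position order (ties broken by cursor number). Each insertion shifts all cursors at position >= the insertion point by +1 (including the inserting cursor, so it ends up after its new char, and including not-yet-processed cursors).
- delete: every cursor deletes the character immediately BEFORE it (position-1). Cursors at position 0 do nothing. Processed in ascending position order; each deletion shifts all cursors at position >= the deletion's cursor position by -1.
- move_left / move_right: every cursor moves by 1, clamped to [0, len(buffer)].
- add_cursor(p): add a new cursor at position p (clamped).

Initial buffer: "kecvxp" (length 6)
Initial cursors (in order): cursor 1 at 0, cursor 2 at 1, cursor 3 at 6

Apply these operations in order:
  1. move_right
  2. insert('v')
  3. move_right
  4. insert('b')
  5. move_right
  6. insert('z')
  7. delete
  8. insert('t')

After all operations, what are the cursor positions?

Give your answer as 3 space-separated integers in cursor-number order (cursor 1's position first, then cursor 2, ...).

Answer: 6 10 15

Derivation:
After op 1 (move_right): buffer="kecvxp" (len 6), cursors c1@1 c2@2 c3@6, authorship ......
After op 2 (insert('v')): buffer="kvevcvxpv" (len 9), cursors c1@2 c2@4 c3@9, authorship .1.2....3
After op 3 (move_right): buffer="kvevcvxpv" (len 9), cursors c1@3 c2@5 c3@9, authorship .1.2....3
After op 4 (insert('b')): buffer="kvebvcbvxpvb" (len 12), cursors c1@4 c2@7 c3@12, authorship .1.12.2...33
After op 5 (move_right): buffer="kvebvcbvxpvb" (len 12), cursors c1@5 c2@8 c3@12, authorship .1.12.2...33
After op 6 (insert('z')): buffer="kvebvzcbvzxpvbz" (len 15), cursors c1@6 c2@10 c3@15, authorship .1.121.2.2..333
After op 7 (delete): buffer="kvebvcbvxpvb" (len 12), cursors c1@5 c2@8 c3@12, authorship .1.12.2...33
After op 8 (insert('t')): buffer="kvebvtcbvtxpvbt" (len 15), cursors c1@6 c2@10 c3@15, authorship .1.121.2.2..333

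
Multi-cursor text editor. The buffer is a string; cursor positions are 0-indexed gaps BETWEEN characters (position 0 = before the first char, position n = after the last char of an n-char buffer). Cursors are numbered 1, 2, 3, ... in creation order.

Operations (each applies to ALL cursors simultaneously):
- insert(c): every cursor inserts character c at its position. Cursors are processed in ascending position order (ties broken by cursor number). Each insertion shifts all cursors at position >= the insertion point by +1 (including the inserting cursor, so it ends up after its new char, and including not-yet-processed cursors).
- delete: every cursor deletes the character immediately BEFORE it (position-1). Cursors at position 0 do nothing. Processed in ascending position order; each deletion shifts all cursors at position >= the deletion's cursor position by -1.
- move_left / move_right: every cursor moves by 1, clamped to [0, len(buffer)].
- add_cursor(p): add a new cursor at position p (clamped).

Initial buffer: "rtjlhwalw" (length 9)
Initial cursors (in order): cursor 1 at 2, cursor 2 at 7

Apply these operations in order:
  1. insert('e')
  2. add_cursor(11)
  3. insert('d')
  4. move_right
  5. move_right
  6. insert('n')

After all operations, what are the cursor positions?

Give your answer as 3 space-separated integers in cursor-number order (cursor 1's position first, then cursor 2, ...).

Answer: 7 15 17

Derivation:
After op 1 (insert('e')): buffer="rtejlhwaelw" (len 11), cursors c1@3 c2@9, authorship ..1.....2..
After op 2 (add_cursor(11)): buffer="rtejlhwaelw" (len 11), cursors c1@3 c2@9 c3@11, authorship ..1.....2..
After op 3 (insert('d')): buffer="rtedjlhwaedlwd" (len 14), cursors c1@4 c2@11 c3@14, authorship ..11.....22..3
After op 4 (move_right): buffer="rtedjlhwaedlwd" (len 14), cursors c1@5 c2@12 c3@14, authorship ..11.....22..3
After op 5 (move_right): buffer="rtedjlhwaedlwd" (len 14), cursors c1@6 c2@13 c3@14, authorship ..11.....22..3
After op 6 (insert('n')): buffer="rtedjlnhwaedlwndn" (len 17), cursors c1@7 c2@15 c3@17, authorship ..11..1...22..233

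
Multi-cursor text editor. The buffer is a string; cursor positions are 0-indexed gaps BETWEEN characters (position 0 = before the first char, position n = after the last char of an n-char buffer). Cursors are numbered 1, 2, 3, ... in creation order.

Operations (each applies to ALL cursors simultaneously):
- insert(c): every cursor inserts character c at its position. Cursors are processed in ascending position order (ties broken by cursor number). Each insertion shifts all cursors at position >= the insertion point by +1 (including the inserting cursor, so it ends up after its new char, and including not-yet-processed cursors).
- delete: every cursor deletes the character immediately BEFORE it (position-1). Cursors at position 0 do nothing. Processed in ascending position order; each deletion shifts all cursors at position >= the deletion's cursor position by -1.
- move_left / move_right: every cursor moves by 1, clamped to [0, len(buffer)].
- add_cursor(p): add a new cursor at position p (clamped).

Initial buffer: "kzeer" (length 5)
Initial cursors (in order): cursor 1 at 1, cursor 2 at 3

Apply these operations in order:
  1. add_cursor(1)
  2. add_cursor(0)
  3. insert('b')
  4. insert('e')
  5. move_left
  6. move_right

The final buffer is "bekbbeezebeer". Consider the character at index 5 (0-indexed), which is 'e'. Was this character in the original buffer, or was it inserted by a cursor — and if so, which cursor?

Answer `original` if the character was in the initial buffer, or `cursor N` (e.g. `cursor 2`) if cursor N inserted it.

After op 1 (add_cursor(1)): buffer="kzeer" (len 5), cursors c1@1 c3@1 c2@3, authorship .....
After op 2 (add_cursor(0)): buffer="kzeer" (len 5), cursors c4@0 c1@1 c3@1 c2@3, authorship .....
After op 3 (insert('b')): buffer="bkbbzeber" (len 9), cursors c4@1 c1@4 c3@4 c2@7, authorship 4.13..2..
After op 4 (insert('e')): buffer="bekbbeezebeer" (len 13), cursors c4@2 c1@7 c3@7 c2@11, authorship 44.1313..22..
After op 5 (move_left): buffer="bekbbeezebeer" (len 13), cursors c4@1 c1@6 c3@6 c2@10, authorship 44.1313..22..
After op 6 (move_right): buffer="bekbbeezebeer" (len 13), cursors c4@2 c1@7 c3@7 c2@11, authorship 44.1313..22..
Authorship (.=original, N=cursor N): 4 4 . 1 3 1 3 . . 2 2 . .
Index 5: author = 1

Answer: cursor 1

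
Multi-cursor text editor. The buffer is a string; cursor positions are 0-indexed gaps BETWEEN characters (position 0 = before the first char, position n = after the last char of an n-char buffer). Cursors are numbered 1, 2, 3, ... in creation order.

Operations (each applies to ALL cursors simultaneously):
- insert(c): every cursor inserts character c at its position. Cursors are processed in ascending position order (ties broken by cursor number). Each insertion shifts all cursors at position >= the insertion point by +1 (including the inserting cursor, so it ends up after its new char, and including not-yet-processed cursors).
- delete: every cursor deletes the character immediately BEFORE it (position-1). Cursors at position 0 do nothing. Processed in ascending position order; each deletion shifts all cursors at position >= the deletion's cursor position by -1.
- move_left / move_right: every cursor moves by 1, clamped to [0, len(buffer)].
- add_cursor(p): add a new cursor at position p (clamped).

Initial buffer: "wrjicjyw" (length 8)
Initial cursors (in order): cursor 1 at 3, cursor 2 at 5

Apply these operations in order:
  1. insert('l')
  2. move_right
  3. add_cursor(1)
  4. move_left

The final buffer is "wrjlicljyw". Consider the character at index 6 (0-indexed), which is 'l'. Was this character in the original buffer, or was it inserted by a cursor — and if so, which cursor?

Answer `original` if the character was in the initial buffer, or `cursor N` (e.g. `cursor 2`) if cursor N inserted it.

After op 1 (insert('l')): buffer="wrjlicljyw" (len 10), cursors c1@4 c2@7, authorship ...1..2...
After op 2 (move_right): buffer="wrjlicljyw" (len 10), cursors c1@5 c2@8, authorship ...1..2...
After op 3 (add_cursor(1)): buffer="wrjlicljyw" (len 10), cursors c3@1 c1@5 c2@8, authorship ...1..2...
After op 4 (move_left): buffer="wrjlicljyw" (len 10), cursors c3@0 c1@4 c2@7, authorship ...1..2...
Authorship (.=original, N=cursor N): . . . 1 . . 2 . . .
Index 6: author = 2

Answer: cursor 2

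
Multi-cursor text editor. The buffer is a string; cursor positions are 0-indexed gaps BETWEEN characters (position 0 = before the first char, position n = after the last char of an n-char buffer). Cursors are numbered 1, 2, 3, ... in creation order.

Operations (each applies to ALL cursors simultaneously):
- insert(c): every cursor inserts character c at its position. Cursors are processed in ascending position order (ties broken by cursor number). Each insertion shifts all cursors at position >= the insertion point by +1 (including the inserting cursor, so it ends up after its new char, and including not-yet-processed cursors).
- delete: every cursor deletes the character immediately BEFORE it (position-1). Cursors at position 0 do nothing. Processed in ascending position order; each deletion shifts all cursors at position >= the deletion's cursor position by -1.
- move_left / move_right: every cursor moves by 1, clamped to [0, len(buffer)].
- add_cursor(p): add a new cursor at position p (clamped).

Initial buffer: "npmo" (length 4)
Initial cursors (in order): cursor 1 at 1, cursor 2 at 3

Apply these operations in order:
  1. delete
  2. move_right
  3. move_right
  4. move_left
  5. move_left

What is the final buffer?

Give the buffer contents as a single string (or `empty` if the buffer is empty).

Answer: po

Derivation:
After op 1 (delete): buffer="po" (len 2), cursors c1@0 c2@1, authorship ..
After op 2 (move_right): buffer="po" (len 2), cursors c1@1 c2@2, authorship ..
After op 3 (move_right): buffer="po" (len 2), cursors c1@2 c2@2, authorship ..
After op 4 (move_left): buffer="po" (len 2), cursors c1@1 c2@1, authorship ..
After op 5 (move_left): buffer="po" (len 2), cursors c1@0 c2@0, authorship ..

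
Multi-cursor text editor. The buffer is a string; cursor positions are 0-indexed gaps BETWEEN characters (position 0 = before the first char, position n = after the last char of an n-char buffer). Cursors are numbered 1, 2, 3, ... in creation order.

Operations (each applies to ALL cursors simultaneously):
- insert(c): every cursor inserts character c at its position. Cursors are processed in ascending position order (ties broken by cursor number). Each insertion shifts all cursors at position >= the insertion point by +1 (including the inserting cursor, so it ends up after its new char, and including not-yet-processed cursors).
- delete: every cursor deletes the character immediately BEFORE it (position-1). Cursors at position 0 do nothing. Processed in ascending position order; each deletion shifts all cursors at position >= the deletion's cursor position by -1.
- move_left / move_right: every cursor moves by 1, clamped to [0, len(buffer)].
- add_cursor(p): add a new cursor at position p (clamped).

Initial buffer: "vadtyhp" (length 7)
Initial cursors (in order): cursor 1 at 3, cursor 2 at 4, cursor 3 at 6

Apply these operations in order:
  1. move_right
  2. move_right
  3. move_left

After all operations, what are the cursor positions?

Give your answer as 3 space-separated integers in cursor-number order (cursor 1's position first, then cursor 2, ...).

Answer: 4 5 6

Derivation:
After op 1 (move_right): buffer="vadtyhp" (len 7), cursors c1@4 c2@5 c3@7, authorship .......
After op 2 (move_right): buffer="vadtyhp" (len 7), cursors c1@5 c2@6 c3@7, authorship .......
After op 3 (move_left): buffer="vadtyhp" (len 7), cursors c1@4 c2@5 c3@6, authorship .......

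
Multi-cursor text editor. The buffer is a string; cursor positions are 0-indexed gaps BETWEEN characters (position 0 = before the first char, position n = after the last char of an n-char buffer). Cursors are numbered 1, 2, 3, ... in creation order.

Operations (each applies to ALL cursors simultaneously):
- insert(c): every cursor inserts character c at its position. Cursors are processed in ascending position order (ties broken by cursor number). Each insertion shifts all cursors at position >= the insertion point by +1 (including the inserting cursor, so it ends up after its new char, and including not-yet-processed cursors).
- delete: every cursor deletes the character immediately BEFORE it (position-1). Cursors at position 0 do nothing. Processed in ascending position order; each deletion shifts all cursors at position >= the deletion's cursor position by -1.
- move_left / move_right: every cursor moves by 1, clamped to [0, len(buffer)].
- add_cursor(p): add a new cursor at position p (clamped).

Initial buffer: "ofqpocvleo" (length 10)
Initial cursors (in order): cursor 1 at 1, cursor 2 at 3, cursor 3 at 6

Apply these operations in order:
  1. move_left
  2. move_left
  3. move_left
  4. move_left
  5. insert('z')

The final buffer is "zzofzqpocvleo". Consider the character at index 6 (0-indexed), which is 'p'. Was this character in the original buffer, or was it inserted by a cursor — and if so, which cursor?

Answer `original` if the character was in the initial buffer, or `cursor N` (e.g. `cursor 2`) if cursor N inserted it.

Answer: original

Derivation:
After op 1 (move_left): buffer="ofqpocvleo" (len 10), cursors c1@0 c2@2 c3@5, authorship ..........
After op 2 (move_left): buffer="ofqpocvleo" (len 10), cursors c1@0 c2@1 c3@4, authorship ..........
After op 3 (move_left): buffer="ofqpocvleo" (len 10), cursors c1@0 c2@0 c3@3, authorship ..........
After op 4 (move_left): buffer="ofqpocvleo" (len 10), cursors c1@0 c2@0 c3@2, authorship ..........
After op 5 (insert('z')): buffer="zzofzqpocvleo" (len 13), cursors c1@2 c2@2 c3@5, authorship 12..3........
Authorship (.=original, N=cursor N): 1 2 . . 3 . . . . . . . .
Index 6: author = original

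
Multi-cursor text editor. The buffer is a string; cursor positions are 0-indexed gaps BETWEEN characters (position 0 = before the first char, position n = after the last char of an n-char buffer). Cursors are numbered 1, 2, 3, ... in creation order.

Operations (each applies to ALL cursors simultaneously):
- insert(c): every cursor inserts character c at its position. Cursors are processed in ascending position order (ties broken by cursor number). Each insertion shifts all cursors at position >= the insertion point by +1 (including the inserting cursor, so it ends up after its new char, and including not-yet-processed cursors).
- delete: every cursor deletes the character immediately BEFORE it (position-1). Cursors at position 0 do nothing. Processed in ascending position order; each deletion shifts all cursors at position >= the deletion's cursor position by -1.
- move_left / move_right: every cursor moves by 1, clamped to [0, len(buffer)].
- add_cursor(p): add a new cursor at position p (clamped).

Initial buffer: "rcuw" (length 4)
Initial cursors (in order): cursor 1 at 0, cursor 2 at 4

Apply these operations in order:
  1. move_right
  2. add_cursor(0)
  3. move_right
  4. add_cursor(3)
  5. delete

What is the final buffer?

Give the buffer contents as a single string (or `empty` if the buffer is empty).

Answer: empty

Derivation:
After op 1 (move_right): buffer="rcuw" (len 4), cursors c1@1 c2@4, authorship ....
After op 2 (add_cursor(0)): buffer="rcuw" (len 4), cursors c3@0 c1@1 c2@4, authorship ....
After op 3 (move_right): buffer="rcuw" (len 4), cursors c3@1 c1@2 c2@4, authorship ....
After op 4 (add_cursor(3)): buffer="rcuw" (len 4), cursors c3@1 c1@2 c4@3 c2@4, authorship ....
After op 5 (delete): buffer="" (len 0), cursors c1@0 c2@0 c3@0 c4@0, authorship 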